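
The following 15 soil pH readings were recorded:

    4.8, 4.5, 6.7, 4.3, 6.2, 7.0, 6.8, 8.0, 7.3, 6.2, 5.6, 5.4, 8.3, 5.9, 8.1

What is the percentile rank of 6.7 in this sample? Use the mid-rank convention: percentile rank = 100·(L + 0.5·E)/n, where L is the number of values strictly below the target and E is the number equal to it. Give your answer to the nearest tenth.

Sorted: 4.3, 4.5, 4.8, 5.4, 5.6, 5.9, 6.2, 6.2, 6.7, 6.8, 7.0, 7.3, 8.0, 8.1, 8.3.
Count below 6.7: L = 8; count equal: E = 1; n = 15.
Percentile rank = 100·(8 + 0.5·1)/15 = 100·8.5/15 = 56.67.

56.7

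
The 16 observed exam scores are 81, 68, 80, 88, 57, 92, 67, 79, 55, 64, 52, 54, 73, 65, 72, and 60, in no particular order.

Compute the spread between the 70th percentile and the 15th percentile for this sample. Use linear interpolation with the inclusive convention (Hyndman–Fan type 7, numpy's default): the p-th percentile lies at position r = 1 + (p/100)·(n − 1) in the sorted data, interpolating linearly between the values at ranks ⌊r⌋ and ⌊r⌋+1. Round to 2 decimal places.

20.50

Sorted: 52, 54, 55, 57, 60, 64, 65, 67, 68, 72, 73, 79, 80, 81, 88, 92.
n = 16.
P15: r = 3.25; ranks 3–4 are 55, 57; interpolating gives 55.5.
P70: r = 11.5; ranks 11–12 are 73, 79; interpolating gives 76.
Difference: 76 − 55.5 = 20.5.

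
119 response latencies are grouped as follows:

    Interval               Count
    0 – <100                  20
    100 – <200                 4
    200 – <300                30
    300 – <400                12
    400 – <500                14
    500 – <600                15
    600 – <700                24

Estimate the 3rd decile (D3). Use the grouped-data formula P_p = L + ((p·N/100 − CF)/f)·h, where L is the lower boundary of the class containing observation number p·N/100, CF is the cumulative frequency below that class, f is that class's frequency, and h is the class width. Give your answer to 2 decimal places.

239.00

N = 119; target position k = 30/100 · 119 = 35.7.
Cumulative frequencies: 20, 24, 54, 66, 80, 95, 119.
Observation 35.7 falls in the class 200 – <300.
L = 200, CF = 24, f = 30, h = 100.
P30 = 200 + ((35.7 − 24)/30)·100 = 200 + 39 = 239.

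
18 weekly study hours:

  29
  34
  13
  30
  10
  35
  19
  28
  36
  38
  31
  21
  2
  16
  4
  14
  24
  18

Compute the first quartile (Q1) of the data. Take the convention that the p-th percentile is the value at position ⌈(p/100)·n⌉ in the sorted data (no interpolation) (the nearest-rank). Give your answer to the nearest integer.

Sorted: 2, 4, 10, 13, 14, 16, 18, 19, 21, 24, 28, 29, 30, 31, 34, 35, 36, 38.
n = 18.
Position = ⌈25/100 · 18⌉ = ⌈4.5⌉ = 5.
The value at rank 5 is 14.

14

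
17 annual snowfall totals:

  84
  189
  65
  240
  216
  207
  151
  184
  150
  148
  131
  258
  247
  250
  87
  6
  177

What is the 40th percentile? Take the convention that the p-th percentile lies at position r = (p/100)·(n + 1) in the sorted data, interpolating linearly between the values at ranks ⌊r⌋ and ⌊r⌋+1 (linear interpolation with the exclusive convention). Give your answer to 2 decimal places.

150.20

Sorted: 6, 65, 84, 87, 131, 148, 150, 151, 177, 184, 189, 207, 216, 240, 247, 250, 258.
n = 17.
r = (40/100)·(17 + 1) = 7.2.
Rank 7 is 150 and rank 8 is 151.
Interpolate: 150 + 0.2·(151 − 150) = 150 + 0.2·1 = 150.2.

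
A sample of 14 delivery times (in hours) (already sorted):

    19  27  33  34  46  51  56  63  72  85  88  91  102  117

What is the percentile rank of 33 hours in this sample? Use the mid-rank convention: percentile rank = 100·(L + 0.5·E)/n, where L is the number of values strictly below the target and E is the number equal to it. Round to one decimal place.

17.9

Count below 33: L = 2; count equal: E = 1; n = 14.
Percentile rank = 100·(2 + 0.5·1)/14 = 100·2.5/14 = 17.86.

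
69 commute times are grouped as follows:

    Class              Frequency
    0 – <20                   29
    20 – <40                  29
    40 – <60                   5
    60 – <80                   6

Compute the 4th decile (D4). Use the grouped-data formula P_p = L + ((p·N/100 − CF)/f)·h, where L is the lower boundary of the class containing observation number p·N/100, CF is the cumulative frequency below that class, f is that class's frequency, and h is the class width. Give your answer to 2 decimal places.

N = 69; target position k = 40/100 · 69 = 27.6.
Cumulative frequencies: 29, 58, 63, 69.
Observation 27.6 falls in the class 0 – <20.
L = 0, CF = 0, f = 29, h = 20.
P40 = 0 + ((27.6 − 0)/29)·20 = 0 + 19.0345 = 19.0345.

19.03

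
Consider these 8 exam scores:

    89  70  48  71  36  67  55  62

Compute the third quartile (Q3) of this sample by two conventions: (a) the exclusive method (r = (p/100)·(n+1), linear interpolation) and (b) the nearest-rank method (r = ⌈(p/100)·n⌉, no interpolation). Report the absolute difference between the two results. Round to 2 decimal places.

0.75

Sorted: 36, 48, 55, 62, 67, 70, 71, 89.
n = 8.
(a) r = 6.75; between ranks 6 (70) and 7 (71): 70.75.
(b) the nearest-rank method: rank 6 → 70.
|70.75 − 70| = 0.75.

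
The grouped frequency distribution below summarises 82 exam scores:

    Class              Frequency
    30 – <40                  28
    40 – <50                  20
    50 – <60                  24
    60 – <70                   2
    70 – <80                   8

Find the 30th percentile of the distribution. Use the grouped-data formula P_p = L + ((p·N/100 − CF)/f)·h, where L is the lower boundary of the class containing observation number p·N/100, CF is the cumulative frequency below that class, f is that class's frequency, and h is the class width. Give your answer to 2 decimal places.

38.79

N = 82; target position k = 30/100 · 82 = 24.6.
Cumulative frequencies: 28, 48, 72, 74, 82.
Observation 24.6 falls in the class 30 – <40.
L = 30, CF = 0, f = 28, h = 10.
P30 = 30 + ((24.6 − 0)/28)·10 = 30 + 8.78571 = 38.7857.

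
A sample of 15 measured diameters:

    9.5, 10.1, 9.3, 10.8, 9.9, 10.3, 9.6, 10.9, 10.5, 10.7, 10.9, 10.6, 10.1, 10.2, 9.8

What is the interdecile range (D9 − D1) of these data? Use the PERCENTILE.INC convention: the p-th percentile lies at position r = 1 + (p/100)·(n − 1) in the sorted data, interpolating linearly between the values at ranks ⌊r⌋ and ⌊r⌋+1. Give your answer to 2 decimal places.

Sorted: 9.3, 9.5, 9.6, 9.8, 9.9, 10.1, 10.1, 10.2, 10.3, 10.5, 10.6, 10.7, 10.8, 10.9, 10.9.
n = 15.
P10: r = 2.4; ranks 2–3 are 9.5, 9.6; interpolating gives 9.54.
P90: r = 13.6; ranks 13–14 are 10.8, 10.9; interpolating gives 10.86.
Difference: 10.86 − 9.54 = 1.32.

1.32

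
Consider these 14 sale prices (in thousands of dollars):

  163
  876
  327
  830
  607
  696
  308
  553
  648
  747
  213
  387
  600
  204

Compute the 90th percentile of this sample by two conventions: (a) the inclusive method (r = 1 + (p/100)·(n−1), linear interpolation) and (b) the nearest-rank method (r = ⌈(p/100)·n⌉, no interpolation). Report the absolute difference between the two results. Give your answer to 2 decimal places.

24.90

Sorted: 163, 204, 213, 308, 327, 387, 553, 600, 607, 648, 696, 747, 830, 876.
n = 14.
(a) r = 12.7; between ranks 12 (747) and 13 (830): 805.1.
(b) the nearest-rank method: rank 13 → 830.
|805.1 − 830| = 24.9.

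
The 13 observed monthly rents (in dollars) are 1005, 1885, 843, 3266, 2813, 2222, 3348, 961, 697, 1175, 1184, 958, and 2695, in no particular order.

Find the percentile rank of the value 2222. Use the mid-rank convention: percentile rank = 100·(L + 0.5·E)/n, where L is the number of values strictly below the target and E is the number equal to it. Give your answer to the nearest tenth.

Sorted: 697, 843, 958, 961, 1005, 1175, 1184, 1885, 2222, 2695, 2813, 3266, 3348.
Count below 2222: L = 8; count equal: E = 1; n = 13.
Percentile rank = 100·(8 + 0.5·1)/13 = 100·8.5/13 = 65.38.

65.4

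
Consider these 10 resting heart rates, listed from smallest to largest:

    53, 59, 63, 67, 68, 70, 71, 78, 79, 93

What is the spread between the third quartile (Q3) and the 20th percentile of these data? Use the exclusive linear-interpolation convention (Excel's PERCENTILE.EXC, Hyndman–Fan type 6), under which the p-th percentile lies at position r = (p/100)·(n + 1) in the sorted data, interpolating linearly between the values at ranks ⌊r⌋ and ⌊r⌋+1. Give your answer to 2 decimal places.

18.45

n = 10.
P20: r = 2.2; ranks 2–3 are 59, 63; interpolating gives 59.8.
P75: r = 8.25; ranks 8–9 are 78, 79; interpolating gives 78.25.
Difference: 78.25 − 59.8 = 18.45.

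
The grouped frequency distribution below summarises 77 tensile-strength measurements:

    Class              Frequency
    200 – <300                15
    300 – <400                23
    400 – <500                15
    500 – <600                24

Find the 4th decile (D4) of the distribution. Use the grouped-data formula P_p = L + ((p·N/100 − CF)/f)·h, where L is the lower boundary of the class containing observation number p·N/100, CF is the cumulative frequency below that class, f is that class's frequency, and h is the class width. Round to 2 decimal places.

368.70

N = 77; target position k = 40/100 · 77 = 30.8.
Cumulative frequencies: 15, 38, 53, 77.
Observation 30.8 falls in the class 300 – <400.
L = 300, CF = 15, f = 23, h = 100.
P40 = 300 + ((30.8 − 15)/23)·100 = 300 + 68.6957 = 368.696.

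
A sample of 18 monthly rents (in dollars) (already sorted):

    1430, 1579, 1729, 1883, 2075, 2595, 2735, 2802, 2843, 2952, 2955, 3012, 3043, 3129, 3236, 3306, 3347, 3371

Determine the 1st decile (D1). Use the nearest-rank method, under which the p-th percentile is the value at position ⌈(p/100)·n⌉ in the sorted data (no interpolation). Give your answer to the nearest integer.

n = 18.
Position = ⌈10/100 · 18⌉ = ⌈1.8⌉ = 2.
The value at rank 2 is 1579.

1579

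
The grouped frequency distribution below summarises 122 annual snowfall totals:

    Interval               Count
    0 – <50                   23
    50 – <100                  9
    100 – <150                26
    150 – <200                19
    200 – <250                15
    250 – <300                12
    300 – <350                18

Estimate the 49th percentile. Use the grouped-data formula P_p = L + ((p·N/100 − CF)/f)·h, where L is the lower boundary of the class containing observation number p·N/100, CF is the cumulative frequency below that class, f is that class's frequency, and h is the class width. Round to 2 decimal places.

154.68

N = 122; target position k = 49/100 · 122 = 59.78.
Cumulative frequencies: 23, 32, 58, 77, 92, 104, 122.
Observation 59.78 falls in the class 150 – <200.
L = 150, CF = 58, f = 19, h = 50.
P49 = 150 + ((59.78 − 58)/19)·50 = 150 + 4.68421 = 154.684.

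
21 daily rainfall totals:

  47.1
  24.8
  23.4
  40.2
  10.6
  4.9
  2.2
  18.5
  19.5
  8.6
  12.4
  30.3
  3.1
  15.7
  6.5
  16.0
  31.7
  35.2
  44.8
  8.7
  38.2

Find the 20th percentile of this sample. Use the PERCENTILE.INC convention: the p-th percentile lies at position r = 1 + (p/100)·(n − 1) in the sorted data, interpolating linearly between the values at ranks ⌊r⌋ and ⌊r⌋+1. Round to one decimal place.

8.6

Sorted: 2.2, 3.1, 4.9, 6.5, 8.6, 8.7, 10.6, 12.4, 15.7, 16.0, 18.5, 19.5, 23.4, 24.8, 30.3, 31.7, 35.2, 38.2, 40.2, 44.8, 47.1.
n = 21.
r = 1 + (20/100)·(21 − 1) = 1 + 4 = 5.
r is an integer, so P20 is the value at rank 5: 8.6.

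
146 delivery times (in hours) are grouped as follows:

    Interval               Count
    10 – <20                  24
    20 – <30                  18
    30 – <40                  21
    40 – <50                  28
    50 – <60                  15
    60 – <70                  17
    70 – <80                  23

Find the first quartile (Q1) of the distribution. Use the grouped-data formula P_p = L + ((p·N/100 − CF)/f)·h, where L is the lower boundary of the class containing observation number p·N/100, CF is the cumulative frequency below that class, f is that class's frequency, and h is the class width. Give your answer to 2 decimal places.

N = 146; target position k = 25/100 · 146 = 36.5.
Cumulative frequencies: 24, 42, 63, 91, 106, 123, 146.
Observation 36.5 falls in the class 20 – <30.
L = 20, CF = 24, f = 18, h = 10.
P25 = 20 + ((36.5 − 24)/18)·10 = 20 + 6.94444 = 26.9444.

26.94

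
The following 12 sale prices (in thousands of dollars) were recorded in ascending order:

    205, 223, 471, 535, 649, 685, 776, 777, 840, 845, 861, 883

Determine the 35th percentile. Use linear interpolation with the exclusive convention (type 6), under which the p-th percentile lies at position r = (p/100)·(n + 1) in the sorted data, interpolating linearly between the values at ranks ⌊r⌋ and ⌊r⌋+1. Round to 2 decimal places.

n = 12.
r = (35/100)·(12 + 1) = 4.55.
Rank 4 is 535 and rank 5 is 649.
Interpolate: 535 + 0.55·(649 − 535) = 535 + 0.55·114 = 597.7.

597.70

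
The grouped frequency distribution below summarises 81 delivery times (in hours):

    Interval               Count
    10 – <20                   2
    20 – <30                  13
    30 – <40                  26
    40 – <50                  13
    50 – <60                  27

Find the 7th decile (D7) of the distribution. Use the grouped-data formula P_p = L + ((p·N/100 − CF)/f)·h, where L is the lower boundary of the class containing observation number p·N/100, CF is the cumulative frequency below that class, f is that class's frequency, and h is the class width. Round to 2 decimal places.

N = 81; target position k = 70/100 · 81 = 56.7.
Cumulative frequencies: 2, 15, 41, 54, 81.
Observation 56.7 falls in the class 50 – <60.
L = 50, CF = 54, f = 27, h = 10.
P70 = 50 + ((56.7 − 54)/27)·10 = 50 + 1 = 51.

51.00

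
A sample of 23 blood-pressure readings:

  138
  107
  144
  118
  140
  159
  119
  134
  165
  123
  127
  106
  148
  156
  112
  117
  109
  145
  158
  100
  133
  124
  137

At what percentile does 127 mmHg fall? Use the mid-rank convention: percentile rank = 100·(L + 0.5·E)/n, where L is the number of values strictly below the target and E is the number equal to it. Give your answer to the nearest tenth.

45.7

Sorted: 100, 106, 107, 109, 112, 117, 118, 119, 123, 124, 127, 133, 134, 137, 138, 140, 144, 145, 148, 156, 158, 159, 165.
Count below 127: L = 10; count equal: E = 1; n = 23.
Percentile rank = 100·(10 + 0.5·1)/23 = 100·10.5/23 = 45.65.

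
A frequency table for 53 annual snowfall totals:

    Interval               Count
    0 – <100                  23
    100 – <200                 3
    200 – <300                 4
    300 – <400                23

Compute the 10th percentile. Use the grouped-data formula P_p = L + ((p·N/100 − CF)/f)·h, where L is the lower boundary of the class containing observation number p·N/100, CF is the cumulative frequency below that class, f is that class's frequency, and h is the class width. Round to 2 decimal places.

23.04

N = 53; target position k = 10/100 · 53 = 5.3.
Cumulative frequencies: 23, 26, 30, 53.
Observation 5.3 falls in the class 0 – <100.
L = 0, CF = 0, f = 23, h = 100.
P10 = 0 + ((5.3 − 0)/23)·100 = 0 + 23.0435 = 23.0435.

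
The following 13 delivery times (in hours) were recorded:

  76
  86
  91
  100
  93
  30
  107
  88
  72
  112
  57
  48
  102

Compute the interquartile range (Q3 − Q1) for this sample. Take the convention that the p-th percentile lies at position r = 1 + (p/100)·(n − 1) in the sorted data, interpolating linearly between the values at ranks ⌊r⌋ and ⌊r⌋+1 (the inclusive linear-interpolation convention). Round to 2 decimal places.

28.00

Sorted: 30, 48, 57, 72, 76, 86, 88, 91, 93, 100, 102, 107, 112.
n = 13.
P25: r = 4 (integer) → 72.
P75: r = 10 (integer) → 100.
Difference: 100 − 72 = 28.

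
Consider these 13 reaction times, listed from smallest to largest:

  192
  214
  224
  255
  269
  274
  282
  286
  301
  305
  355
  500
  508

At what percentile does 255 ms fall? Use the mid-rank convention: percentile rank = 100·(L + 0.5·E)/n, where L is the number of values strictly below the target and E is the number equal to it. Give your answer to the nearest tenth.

Count below 255: L = 3; count equal: E = 1; n = 13.
Percentile rank = 100·(3 + 0.5·1)/13 = 100·3.5/13 = 26.92.

26.9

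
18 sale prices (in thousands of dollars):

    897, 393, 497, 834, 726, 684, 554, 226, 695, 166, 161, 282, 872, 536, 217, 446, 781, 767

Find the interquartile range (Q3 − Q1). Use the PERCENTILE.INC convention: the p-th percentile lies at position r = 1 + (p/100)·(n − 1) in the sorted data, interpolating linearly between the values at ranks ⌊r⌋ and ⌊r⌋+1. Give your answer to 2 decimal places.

Sorted: 161, 166, 217, 226, 282, 393, 446, 497, 536, 554, 684, 695, 726, 767, 781, 834, 872, 897.
n = 18.
P25: r = 5.25; ranks 5–6 are 282, 393; interpolating gives 309.75.
P75: r = 13.75; ranks 13–14 are 726, 767; interpolating gives 756.75.
Difference: 756.75 − 309.75 = 447.

447.00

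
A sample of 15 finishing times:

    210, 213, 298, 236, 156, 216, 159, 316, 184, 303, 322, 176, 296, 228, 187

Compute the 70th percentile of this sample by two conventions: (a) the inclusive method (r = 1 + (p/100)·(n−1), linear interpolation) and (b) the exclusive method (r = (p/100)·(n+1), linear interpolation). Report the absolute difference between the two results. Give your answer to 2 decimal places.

Sorted: 156, 159, 176, 184, 187, 210, 213, 216, 228, 236, 296, 298, 303, 316, 322.
n = 15.
(a) r = 10.8; between ranks 10 (236) and 11 (296): 284.
(b) r = 11.2; between ranks 11 (296) and 12 (298): 296.4.
|284 − 296.4| = 12.4.

12.40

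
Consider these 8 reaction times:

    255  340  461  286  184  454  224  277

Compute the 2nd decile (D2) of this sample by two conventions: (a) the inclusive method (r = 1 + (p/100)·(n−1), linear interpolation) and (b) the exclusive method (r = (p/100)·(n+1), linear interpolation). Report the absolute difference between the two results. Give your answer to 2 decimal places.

20.40

Sorted: 184, 224, 255, 277, 286, 340, 454, 461.
n = 8.
(a) r = 2.4; between ranks 2 (224) and 3 (255): 236.4.
(b) r = 1.8; between ranks 1 (184) and 2 (224): 216.
|236.4 − 216| = 20.4.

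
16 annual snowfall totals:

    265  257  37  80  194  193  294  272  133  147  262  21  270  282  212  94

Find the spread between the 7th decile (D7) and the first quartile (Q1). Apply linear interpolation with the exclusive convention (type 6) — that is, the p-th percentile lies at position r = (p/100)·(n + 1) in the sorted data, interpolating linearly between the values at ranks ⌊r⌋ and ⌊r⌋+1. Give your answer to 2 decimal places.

Sorted: 21, 37, 80, 94, 133, 147, 193, 194, 212, 257, 262, 265, 270, 272, 282, 294.
n = 16.
P25: r = 4.25; ranks 4–5 are 94, 133; interpolating gives 103.75.
P70: r = 11.9; ranks 11–12 are 262, 265; interpolating gives 264.7.
Difference: 264.7 − 103.75 = 160.95.

160.95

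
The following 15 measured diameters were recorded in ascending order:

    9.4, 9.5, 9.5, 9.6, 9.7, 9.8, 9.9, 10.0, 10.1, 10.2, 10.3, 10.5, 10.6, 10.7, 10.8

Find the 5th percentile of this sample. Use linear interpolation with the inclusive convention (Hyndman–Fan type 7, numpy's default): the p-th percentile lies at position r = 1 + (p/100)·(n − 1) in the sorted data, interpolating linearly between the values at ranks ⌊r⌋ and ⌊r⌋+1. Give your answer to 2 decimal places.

n = 15.
r = 1 + (5/100)·(15 − 1) = 1 + 0.7 = 1.7.
Rank 1 is 9.4 and rank 2 is 9.5.
Interpolate: 9.4 + 0.7·(9.5 − 9.4) = 9.4 + 0.7·0.1 = 9.47.

9.47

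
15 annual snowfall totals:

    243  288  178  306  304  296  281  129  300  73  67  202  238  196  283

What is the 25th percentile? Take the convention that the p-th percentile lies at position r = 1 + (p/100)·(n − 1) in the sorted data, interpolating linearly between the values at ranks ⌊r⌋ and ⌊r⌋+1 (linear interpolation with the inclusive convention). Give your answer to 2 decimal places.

Sorted: 67, 73, 129, 178, 196, 202, 238, 243, 281, 283, 288, 296, 300, 304, 306.
n = 15.
r = 1 + (25/100)·(15 − 1) = 1 + 3.5 = 4.5.
Rank 4 is 178 and rank 5 is 196.
Interpolate: 178 + 0.5·(196 − 178) = 178 + 0.5·18 = 187.

187.00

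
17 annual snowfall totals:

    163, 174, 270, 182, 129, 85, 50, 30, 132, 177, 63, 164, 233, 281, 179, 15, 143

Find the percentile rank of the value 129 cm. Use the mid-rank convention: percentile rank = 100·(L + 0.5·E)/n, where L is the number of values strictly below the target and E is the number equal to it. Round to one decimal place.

Sorted: 15, 30, 50, 63, 85, 129, 132, 143, 163, 164, 174, 177, 179, 182, 233, 270, 281.
Count below 129: L = 5; count equal: E = 1; n = 17.
Percentile rank = 100·(5 + 0.5·1)/17 = 100·5.5/17 = 32.35.

32.4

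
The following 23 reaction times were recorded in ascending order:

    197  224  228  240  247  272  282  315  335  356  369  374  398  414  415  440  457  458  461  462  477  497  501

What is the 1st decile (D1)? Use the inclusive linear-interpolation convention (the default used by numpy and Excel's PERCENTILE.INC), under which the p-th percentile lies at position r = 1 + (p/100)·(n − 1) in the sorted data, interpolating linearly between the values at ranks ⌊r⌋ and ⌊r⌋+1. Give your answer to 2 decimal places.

n = 23.
r = 1 + (10/100)·(23 − 1) = 1 + 2.2 = 3.2.
Rank 3 is 228 and rank 4 is 240.
Interpolate: 228 + 0.2·(240 − 228) = 228 + 0.2·12 = 230.4.

230.40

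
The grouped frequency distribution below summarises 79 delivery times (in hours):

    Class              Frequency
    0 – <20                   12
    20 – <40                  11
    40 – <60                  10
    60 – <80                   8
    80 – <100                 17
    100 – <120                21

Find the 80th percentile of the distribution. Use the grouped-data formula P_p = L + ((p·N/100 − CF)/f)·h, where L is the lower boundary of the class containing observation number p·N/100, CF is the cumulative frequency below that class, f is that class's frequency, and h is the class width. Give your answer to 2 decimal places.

104.95

N = 79; target position k = 80/100 · 79 = 63.2.
Cumulative frequencies: 12, 23, 33, 41, 58, 79.
Observation 63.2 falls in the class 100 – <120.
L = 100, CF = 58, f = 21, h = 20.
P80 = 100 + ((63.2 − 58)/21)·20 = 100 + 4.95238 = 104.952.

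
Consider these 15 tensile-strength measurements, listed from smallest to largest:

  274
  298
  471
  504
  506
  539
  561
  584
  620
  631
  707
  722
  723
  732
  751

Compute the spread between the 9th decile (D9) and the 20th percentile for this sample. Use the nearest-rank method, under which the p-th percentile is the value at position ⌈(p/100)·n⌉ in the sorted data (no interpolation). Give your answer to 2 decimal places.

261.00

n = 15.
P20: rank ⌈20/100·15⌉ = 3 → 471.
P90: rank ⌈90/100·15⌉ = 14 → 732.
Difference: 732 − 471 = 261.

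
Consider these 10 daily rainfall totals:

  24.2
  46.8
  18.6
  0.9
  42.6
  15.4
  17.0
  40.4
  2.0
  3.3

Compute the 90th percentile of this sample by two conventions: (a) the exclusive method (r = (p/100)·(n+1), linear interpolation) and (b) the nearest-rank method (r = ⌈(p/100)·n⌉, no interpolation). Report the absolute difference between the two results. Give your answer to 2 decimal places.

Sorted: 0.9, 2.0, 3.3, 15.4, 17.0, 18.6, 24.2, 40.4, 42.6, 46.8.
n = 10.
(a) r = 9.9; between ranks 9 (42.6) and 10 (46.8): 46.38.
(b) the nearest-rank method: rank 9 → 42.6.
|46.38 − 42.6| = 3.78.

3.78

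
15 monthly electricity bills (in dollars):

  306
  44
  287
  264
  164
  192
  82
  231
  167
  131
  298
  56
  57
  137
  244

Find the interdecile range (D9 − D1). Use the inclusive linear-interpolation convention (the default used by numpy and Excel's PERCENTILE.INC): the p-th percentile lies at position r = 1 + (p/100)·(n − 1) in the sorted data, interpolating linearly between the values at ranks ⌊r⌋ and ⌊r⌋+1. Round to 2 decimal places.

Sorted: 44, 56, 57, 82, 131, 137, 164, 167, 192, 231, 244, 264, 287, 298, 306.
n = 15.
P10: r = 2.4; ranks 2–3 are 56, 57; interpolating gives 56.4.
P90: r = 13.6; ranks 13–14 are 287, 298; interpolating gives 293.6.
Difference: 293.6 − 56.4 = 237.2.

237.20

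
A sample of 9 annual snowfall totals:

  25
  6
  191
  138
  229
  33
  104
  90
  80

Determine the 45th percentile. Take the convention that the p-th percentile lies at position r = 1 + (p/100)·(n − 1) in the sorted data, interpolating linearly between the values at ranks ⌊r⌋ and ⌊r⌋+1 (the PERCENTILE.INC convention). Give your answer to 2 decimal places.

86.00

Sorted: 6, 25, 33, 80, 90, 104, 138, 191, 229.
n = 9.
r = 1 + (45/100)·(9 − 1) = 1 + 3.6 = 4.6.
Rank 4 is 80 and rank 5 is 90.
Interpolate: 80 + 0.6·(90 − 80) = 80 + 0.6·10 = 86.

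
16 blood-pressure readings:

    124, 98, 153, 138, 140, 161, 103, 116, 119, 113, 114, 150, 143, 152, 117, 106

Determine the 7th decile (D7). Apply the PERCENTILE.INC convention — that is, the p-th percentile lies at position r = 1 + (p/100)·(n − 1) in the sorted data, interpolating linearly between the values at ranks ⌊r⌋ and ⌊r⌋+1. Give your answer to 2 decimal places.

Sorted: 98, 103, 106, 113, 114, 116, 117, 119, 124, 138, 140, 143, 150, 152, 153, 161.
n = 16.
r = 1 + (70/100)·(16 − 1) = 1 + 10.5 = 11.5.
Rank 11 is 140 and rank 12 is 143.
Interpolate: 140 + 0.5·(143 − 140) = 140 + 0.5·3 = 141.5.

141.50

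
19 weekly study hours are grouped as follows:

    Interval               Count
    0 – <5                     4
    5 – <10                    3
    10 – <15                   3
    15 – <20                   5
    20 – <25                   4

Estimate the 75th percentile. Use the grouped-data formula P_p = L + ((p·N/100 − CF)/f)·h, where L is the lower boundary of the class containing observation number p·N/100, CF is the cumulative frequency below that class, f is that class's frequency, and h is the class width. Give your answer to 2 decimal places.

N = 19; target position k = 75/100 · 19 = 14.25.
Cumulative frequencies: 4, 7, 10, 15, 19.
Observation 14.25 falls in the class 15 – <20.
L = 15, CF = 10, f = 5, h = 5.
P75 = 15 + ((14.25 − 10)/5)·5 = 15 + 4.25 = 19.25.

19.25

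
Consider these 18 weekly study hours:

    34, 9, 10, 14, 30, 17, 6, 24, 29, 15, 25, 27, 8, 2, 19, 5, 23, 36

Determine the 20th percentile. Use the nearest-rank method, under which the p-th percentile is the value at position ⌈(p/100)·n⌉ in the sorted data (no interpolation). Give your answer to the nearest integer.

8

Sorted: 2, 5, 6, 8, 9, 10, 14, 15, 17, 19, 23, 24, 25, 27, 29, 30, 34, 36.
n = 18.
Position = ⌈20/100 · 18⌉ = ⌈3.6⌉ = 4.
The value at rank 4 is 8.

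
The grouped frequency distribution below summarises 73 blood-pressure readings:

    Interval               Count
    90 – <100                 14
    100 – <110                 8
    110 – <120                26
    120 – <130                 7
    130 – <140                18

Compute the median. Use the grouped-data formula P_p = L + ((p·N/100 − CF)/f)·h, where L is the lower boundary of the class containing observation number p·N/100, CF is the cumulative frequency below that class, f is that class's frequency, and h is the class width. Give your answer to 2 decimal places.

115.58

N = 73; target position k = 50/100 · 73 = 36.5.
Cumulative frequencies: 14, 22, 48, 55, 73.
Observation 36.5 falls in the class 110 – <120.
L = 110, CF = 22, f = 26, h = 10.
P50 = 110 + ((36.5 − 22)/26)·10 = 110 + 5.57692 = 115.577.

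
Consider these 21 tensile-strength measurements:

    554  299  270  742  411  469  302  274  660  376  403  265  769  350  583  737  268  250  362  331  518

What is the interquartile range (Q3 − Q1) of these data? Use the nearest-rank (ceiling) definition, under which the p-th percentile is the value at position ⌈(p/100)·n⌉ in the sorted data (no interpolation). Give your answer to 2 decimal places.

255.00

Sorted: 250, 265, 268, 270, 274, 299, 302, 331, 350, 362, 376, 403, 411, 469, 518, 554, 583, 660, 737, 742, 769.
n = 21.
P25: rank ⌈25/100·21⌉ = 6 → 299.
P75: rank ⌈75/100·21⌉ = 16 → 554.
Difference: 554 − 299 = 255.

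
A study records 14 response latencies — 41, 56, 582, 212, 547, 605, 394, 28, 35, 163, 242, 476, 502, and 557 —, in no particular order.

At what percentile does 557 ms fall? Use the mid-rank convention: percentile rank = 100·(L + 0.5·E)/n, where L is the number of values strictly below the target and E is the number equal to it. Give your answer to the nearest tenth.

Sorted: 28, 35, 41, 56, 163, 212, 242, 394, 476, 502, 547, 557, 582, 605.
Count below 557: L = 11; count equal: E = 1; n = 14.
Percentile rank = 100·(11 + 0.5·1)/14 = 100·11.5/14 = 82.14.

82.1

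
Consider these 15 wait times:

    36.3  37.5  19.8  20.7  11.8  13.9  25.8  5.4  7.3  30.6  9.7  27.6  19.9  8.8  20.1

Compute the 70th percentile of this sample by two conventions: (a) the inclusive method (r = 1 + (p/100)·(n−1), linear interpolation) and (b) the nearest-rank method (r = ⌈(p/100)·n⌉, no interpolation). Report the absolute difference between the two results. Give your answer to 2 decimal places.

1.02

Sorted: 5.4, 7.3, 8.8, 9.7, 11.8, 13.9, 19.8, 19.9, 20.1, 20.7, 25.8, 27.6, 30.6, 36.3, 37.5.
n = 15.
(a) r = 10.8; between ranks 10 (20.7) and 11 (25.8): 24.78.
(b) the nearest-rank method: rank 11 → 25.8.
|24.78 − 25.8| = 1.02.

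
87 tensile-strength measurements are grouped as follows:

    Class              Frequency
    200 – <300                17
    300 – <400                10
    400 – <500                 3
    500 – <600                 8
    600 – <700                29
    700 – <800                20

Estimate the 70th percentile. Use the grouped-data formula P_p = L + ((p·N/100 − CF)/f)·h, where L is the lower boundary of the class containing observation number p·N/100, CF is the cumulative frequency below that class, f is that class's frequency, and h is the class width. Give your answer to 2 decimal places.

678.97

N = 87; target position k = 70/100 · 87 = 60.9.
Cumulative frequencies: 17, 27, 30, 38, 67, 87.
Observation 60.9 falls in the class 600 – <700.
L = 600, CF = 38, f = 29, h = 100.
P70 = 600 + ((60.9 − 38)/29)·100 = 600 + 78.9655 = 678.966.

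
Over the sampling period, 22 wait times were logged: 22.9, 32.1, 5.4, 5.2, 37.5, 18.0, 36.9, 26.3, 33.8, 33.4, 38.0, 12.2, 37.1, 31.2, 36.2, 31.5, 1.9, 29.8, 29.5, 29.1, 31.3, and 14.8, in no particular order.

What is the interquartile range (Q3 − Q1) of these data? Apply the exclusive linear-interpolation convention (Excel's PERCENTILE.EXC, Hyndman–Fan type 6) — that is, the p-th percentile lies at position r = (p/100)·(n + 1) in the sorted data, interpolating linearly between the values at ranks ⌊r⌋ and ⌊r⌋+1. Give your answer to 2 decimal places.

Sorted: 1.9, 5.2, 5.4, 12.2, 14.8, 18.0, 22.9, 26.3, 29.1, 29.5, 29.8, 31.2, 31.3, 31.5, 32.1, 33.4, 33.8, 36.2, 36.9, 37.1, 37.5, 38.0.
n = 22.
P25: r = 5.75; ranks 5–6 are 14.8, 18.0; interpolating gives 17.2.
P75: r = 17.25; ranks 17–18 are 33.8, 36.2; interpolating gives 34.4.
Difference: 34.4 − 17.2 = 17.2.

17.20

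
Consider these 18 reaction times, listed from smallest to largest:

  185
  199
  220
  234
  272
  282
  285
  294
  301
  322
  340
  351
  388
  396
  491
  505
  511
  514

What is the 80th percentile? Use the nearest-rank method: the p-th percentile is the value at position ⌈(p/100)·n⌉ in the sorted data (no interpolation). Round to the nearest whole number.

n = 18.
Position = ⌈80/100 · 18⌉ = ⌈14.4⌉ = 15.
The value at rank 15 is 491.

491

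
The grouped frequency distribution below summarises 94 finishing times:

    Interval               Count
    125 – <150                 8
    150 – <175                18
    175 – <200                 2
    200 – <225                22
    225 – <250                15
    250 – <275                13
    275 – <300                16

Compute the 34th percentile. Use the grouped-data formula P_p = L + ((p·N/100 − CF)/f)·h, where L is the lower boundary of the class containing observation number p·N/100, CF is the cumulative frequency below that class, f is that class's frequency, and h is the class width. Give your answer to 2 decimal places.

204.50

N = 94; target position k = 34/100 · 94 = 31.96.
Cumulative frequencies: 8, 26, 28, 50, 65, 78, 94.
Observation 31.96 falls in the class 200 – <225.
L = 200, CF = 28, f = 22, h = 25.
P34 = 200 + ((31.96 − 28)/22)·25 = 200 + 4.5 = 204.5.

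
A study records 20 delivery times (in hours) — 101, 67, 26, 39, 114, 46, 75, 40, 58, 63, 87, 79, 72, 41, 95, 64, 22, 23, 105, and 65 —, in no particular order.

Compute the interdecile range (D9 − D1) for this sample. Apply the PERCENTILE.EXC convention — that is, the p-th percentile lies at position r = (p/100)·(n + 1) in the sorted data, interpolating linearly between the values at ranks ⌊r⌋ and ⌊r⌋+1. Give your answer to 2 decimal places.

81.30

Sorted: 22, 23, 26, 39, 40, 41, 46, 58, 63, 64, 65, 67, 72, 75, 79, 87, 95, 101, 105, 114.
n = 20.
P10: r = 2.1; ranks 2–3 are 23, 26; interpolating gives 23.3.
P90: r = 18.9; ranks 18–19 are 101, 105; interpolating gives 104.6.
Difference: 104.6 − 23.3 = 81.3.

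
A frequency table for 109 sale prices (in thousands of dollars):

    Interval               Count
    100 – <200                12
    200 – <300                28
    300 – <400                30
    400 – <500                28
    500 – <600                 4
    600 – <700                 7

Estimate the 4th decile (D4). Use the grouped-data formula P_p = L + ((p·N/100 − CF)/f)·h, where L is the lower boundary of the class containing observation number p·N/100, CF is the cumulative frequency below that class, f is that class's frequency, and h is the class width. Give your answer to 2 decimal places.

N = 109; target position k = 40/100 · 109 = 43.6.
Cumulative frequencies: 12, 40, 70, 98, 102, 109.
Observation 43.6 falls in the class 300 – <400.
L = 300, CF = 40, f = 30, h = 100.
P40 = 300 + ((43.6 − 40)/30)·100 = 300 + 12 = 312.

312.00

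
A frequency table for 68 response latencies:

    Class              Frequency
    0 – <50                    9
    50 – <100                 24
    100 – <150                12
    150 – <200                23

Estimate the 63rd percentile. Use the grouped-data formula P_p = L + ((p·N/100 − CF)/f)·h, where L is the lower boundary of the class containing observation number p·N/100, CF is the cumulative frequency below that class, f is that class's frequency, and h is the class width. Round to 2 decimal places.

N = 68; target position k = 63/100 · 68 = 42.84.
Cumulative frequencies: 9, 33, 45, 68.
Observation 42.84 falls in the class 100 – <150.
L = 100, CF = 33, f = 12, h = 50.
P63 = 100 + ((42.84 − 33)/12)·50 = 100 + 41 = 141.

141.00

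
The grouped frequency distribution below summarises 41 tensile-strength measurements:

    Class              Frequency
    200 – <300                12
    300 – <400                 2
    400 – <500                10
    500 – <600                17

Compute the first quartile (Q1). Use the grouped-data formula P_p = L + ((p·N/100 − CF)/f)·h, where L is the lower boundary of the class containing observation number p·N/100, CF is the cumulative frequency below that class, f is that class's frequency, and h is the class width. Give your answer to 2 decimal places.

285.42

N = 41; target position k = 25/100 · 41 = 10.25.
Cumulative frequencies: 12, 14, 24, 41.
Observation 10.25 falls in the class 200 – <300.
L = 200, CF = 0, f = 12, h = 100.
P25 = 200 + ((10.25 − 0)/12)·100 = 200 + 85.4167 = 285.417.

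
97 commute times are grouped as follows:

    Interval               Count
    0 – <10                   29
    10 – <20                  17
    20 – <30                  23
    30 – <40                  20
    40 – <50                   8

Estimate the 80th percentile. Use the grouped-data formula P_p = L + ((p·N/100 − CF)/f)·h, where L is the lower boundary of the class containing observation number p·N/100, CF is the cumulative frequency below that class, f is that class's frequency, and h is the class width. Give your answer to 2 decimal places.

34.30

N = 97; target position k = 80/100 · 97 = 77.6.
Cumulative frequencies: 29, 46, 69, 89, 97.
Observation 77.6 falls in the class 30 – <40.
L = 30, CF = 69, f = 20, h = 10.
P80 = 30 + ((77.6 − 69)/20)·10 = 30 + 4.3 = 34.3.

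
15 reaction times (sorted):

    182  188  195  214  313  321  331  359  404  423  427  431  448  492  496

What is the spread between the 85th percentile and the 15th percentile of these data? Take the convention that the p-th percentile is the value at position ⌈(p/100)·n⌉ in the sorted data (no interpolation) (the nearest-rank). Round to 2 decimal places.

253.00

n = 15.
P15: rank ⌈15/100·15⌉ = 3 → 195.
P85: rank ⌈85/100·15⌉ = 13 → 448.
Difference: 448 − 195 = 253.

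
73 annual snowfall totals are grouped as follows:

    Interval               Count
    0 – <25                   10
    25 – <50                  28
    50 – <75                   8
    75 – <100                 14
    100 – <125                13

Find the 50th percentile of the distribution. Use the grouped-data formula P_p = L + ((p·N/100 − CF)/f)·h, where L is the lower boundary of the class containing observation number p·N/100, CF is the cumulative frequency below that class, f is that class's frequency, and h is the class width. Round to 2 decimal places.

48.66

N = 73; target position k = 50/100 · 73 = 36.5.
Cumulative frequencies: 10, 38, 46, 60, 73.
Observation 36.5 falls in the class 25 – <50.
L = 25, CF = 10, f = 28, h = 25.
P50 = 25 + ((36.5 − 10)/28)·25 = 25 + 23.6607 = 48.6607.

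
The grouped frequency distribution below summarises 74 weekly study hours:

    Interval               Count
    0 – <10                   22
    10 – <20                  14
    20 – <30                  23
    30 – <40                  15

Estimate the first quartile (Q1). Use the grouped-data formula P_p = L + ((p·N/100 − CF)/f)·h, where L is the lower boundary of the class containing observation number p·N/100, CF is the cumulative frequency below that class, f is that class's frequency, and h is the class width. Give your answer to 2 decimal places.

N = 74; target position k = 25/100 · 74 = 18.5.
Cumulative frequencies: 22, 36, 59, 74.
Observation 18.5 falls in the class 0 – <10.
L = 0, CF = 0, f = 22, h = 10.
P25 = 0 + ((18.5 − 0)/22)·10 = 0 + 8.40909 = 8.40909.

8.41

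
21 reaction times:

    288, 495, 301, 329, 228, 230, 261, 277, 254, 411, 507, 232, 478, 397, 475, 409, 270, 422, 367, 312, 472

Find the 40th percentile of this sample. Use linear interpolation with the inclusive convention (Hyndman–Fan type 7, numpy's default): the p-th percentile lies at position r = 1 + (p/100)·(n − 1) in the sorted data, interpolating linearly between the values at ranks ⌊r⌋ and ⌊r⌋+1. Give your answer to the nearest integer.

301

Sorted: 228, 230, 232, 254, 261, 270, 277, 288, 301, 312, 329, 367, 397, 409, 411, 422, 472, 475, 478, 495, 507.
n = 21.
r = 1 + (40/100)·(21 − 1) = 1 + 8 = 9.
r is an integer, so P40 is the value at rank 9: 301.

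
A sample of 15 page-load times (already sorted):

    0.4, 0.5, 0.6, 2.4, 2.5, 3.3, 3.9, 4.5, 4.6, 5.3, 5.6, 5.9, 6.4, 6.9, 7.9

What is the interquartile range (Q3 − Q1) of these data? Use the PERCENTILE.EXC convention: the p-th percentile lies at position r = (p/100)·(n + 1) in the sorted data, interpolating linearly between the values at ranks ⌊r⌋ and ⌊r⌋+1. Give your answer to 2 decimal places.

n = 15.
P25: r = 4 (integer) → 2.4.
P75: r = 12 (integer) → 5.9.
Difference: 5.9 − 2.4 = 3.5.

3.50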